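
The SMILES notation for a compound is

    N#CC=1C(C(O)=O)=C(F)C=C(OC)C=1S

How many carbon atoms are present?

9

Count every carbon token in the SMILES (each C, including those in ring-closure positions and inside branches).
Carbon count: 9.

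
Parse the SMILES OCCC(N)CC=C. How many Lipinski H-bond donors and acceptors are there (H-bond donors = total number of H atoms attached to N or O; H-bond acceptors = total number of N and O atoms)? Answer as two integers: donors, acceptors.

3, 2

Donors: find every N or O and count the H atoms it carries.
  atom 1 (O): bond orders sum to 1 → 1 H
  atom 5 (N): bond orders sum to 1 → 2 H
Lipinski HBD = 3.
Acceptors: N atoms = 1, O atoms = 1 → HBA = 2.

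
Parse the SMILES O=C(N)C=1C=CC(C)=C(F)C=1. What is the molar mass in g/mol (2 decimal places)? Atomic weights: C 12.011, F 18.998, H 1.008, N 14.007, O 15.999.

First, the molecular formula is C8H8FNO (counting implicit H from valence).
  C: 8 × 12.011 = 96.088
  F: 1 × 18.998 = 18.998
  H: 8 × 1.008 = 8.064
  N: 1 × 14.007 = 14.007
  O: 1 × 15.999 = 15.999
Sum: 8×12.011 + 1×18.998 + 8×1.008 + 1×14.007 + 1×15.999 = 153.156 → 153.16 g/mol.

153.16 g/mol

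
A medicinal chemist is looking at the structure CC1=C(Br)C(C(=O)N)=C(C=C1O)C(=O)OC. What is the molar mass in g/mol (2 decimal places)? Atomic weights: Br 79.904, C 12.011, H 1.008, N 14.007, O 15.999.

288.10 g/mol

First, the molecular formula is C10H10BrNO4 (counting implicit H from valence).
  Br: 1 × 79.904 = 79.904
  C: 10 × 12.011 = 120.110
  H: 10 × 1.008 = 10.080
  N: 1 × 14.007 = 14.007
  O: 4 × 15.999 = 63.996
Sum: 1×79.904 + 10×12.011 + 10×1.008 + 1×14.007 + 4×15.999 = 288.097 → 288.10 g/mol.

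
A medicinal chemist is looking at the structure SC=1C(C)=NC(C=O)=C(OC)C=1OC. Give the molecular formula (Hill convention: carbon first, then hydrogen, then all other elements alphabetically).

Walk through each heavy atom and fill implicit hydrogens from standard valence (C 4, N 3, O 2, S 2, halogen 1):
  atom 1: S, bond orders sum to 1 (valence 2) → 1 H
  atom 2: C, bond orders sum to 4 (valence 4) → 0 H
  atom 3: C, bond orders sum to 4 (valence 4) → 0 H
  atom 4: C, bond orders sum to 1 (valence 4) → 3 H
  atom 5: N, bond orders sum to 3 (valence 3) → 0 H
  atom 6: C, bond orders sum to 4 (valence 4) → 0 H
  atom 7: C, bond orders sum to 3 (valence 4) → 1 H
  atom 8: O, bond orders sum to 2 (valence 2) → 0 H
  atom 9: C, bond orders sum to 4 (valence 4) → 0 H
  atom 10: O, bond orders sum to 2 (valence 2) → 0 H
  atom 11: C, bond orders sum to 1 (valence 4) → 3 H
  atom 12: C, bond orders sum to 4 (valence 4) → 0 H
  atom 13: O, bond orders sum to 2 (valence 2) → 0 H
  atom 14: C, bond orders sum to 1 (valence 4) → 3 H
Totals → C:9, H:11, N:1, O:3, S:1.

C9H11NO3S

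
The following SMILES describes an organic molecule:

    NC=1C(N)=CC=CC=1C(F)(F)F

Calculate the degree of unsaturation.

Degree of unsaturation = (number of rings) + (number of π bonds).
Ring closures in the SMILES: 1.
π bonds: 3 double bonds (each 1 DoU) → 3 DoU from unsaturation.
Total DoU = 1 + 3 = 4.

4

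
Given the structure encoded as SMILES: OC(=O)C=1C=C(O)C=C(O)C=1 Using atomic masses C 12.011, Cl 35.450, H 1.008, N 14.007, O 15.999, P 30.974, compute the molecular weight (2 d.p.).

154.12 g/mol

First, the molecular formula is C7H6O4 (counting implicit H from valence).
  C: 7 × 12.011 = 84.077
  H: 6 × 1.008 = 6.048
  O: 4 × 15.999 = 63.996
Sum: 7×12.011 + 6×1.008 + 4×15.999 = 154.121 → 154.12 g/mol.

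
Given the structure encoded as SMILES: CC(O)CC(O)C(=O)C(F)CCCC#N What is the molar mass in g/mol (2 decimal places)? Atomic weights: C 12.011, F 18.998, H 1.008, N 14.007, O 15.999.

217.24 g/mol

First, the molecular formula is C10H16FNO3 (counting implicit H from valence).
  C: 10 × 12.011 = 120.110
  F: 1 × 18.998 = 18.998
  H: 16 × 1.008 = 16.128
  N: 1 × 14.007 = 14.007
  O: 3 × 15.999 = 47.997
Sum: 10×12.011 + 1×18.998 + 16×1.008 + 1×14.007 + 3×15.999 = 217.240 → 217.24 g/mol.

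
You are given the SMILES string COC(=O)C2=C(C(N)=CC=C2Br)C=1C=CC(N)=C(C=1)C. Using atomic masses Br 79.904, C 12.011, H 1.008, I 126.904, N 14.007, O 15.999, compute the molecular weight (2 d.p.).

335.20 g/mol

First, the molecular formula is C15H15BrN2O2 (counting implicit H from valence).
  Br: 1 × 79.904 = 79.904
  C: 15 × 12.011 = 180.165
  H: 15 × 1.008 = 15.120
  N: 2 × 14.007 = 28.014
  O: 2 × 15.999 = 31.998
Sum: 1×79.904 + 15×12.011 + 15×1.008 + 2×14.007 + 2×15.999 = 335.201 → 335.20 g/mol.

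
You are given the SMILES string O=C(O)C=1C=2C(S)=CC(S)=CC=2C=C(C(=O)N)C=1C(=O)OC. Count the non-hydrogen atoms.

22

Every atom symbol written in the SMILES (organic subset) is one heavy atom; implicit H are not written.
Heavy atoms by element → C:14, N:1, O:5, S:2.
Total: 22.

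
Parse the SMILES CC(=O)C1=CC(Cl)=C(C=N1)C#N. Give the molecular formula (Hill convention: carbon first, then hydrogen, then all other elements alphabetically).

C8H5ClN2O

Walk through each heavy atom and fill implicit hydrogens from standard valence (C 4, N 3, O 2, S 2, halogen 1):
  atom 1: C, bond orders sum to 1 (valence 4) → 3 H
  atom 2: C, bond orders sum to 4 (valence 4) → 0 H
  atom 3: O, bond orders sum to 2 (valence 2) → 0 H
  atom 4: C, bond orders sum to 4 (valence 4) → 0 H
  atom 5: C, bond orders sum to 3 (valence 4) → 1 H
  atom 6: C, bond orders sum to 4 (valence 4) → 0 H
  atom 7: Cl (halogen, monovalent) → 0 H
  atom 8: C, bond orders sum to 4 (valence 4) → 0 H
  atom 9: C, bond orders sum to 3 (valence 4) → 1 H
  atom 10: N, bond orders sum to 3 (valence 3) → 0 H
  atom 11: C, bond orders sum to 4 (valence 4) → 0 H
  atom 12: N, bond orders sum to 3 (valence 3) → 0 H
Totals → C:8, H:5, Cl:1, N:2, O:1.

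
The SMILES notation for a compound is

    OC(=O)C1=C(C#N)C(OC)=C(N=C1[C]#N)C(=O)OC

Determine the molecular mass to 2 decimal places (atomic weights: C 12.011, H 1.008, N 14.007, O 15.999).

261.19 g/mol

First, the molecular formula is C11H7N3O5 (counting implicit H from valence).
  C: 11 × 12.011 = 132.121
  H: 7 × 1.008 = 7.056
  N: 3 × 14.007 = 42.021
  O: 5 × 15.999 = 79.995
Sum: 11×12.011 + 7×1.008 + 3×14.007 + 5×15.999 = 261.193 → 261.19 g/mol.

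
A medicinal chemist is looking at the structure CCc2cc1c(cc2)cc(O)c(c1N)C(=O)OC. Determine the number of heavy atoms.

Every atom symbol written in the SMILES (organic subset) is one heavy atom; implicit H are not written.
Heavy atoms by element → C:14, N:1, O:3.
Total: 18.

18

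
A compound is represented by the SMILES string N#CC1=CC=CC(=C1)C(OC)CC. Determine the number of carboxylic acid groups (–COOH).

0

Scan the SMILES for the carboxylic acid motif — none present.
Groups that are present: 1 ether, 1 nitrile.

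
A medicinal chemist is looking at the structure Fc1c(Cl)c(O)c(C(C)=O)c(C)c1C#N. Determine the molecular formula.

C10H7ClFNO2

Walk through each heavy atom and fill implicit hydrogens from standard valence (C 4, N 3, O 2, S 2, halogen 1); for lowercase aromatic atoms, an aromatic c carries 1 H when it has two neighbours and 0 H with three, and aromatic n carries 0 H:
  atom 1: F (halogen, monovalent) → 0 H
  atom 2: aromatic c, 3 neighbours → 0 H
  atom 3: aromatic c, 3 neighbours → 0 H
  atom 4: Cl (halogen, monovalent) → 0 H
  atom 5: aromatic c, 3 neighbours → 0 H
  atom 6: O, bond orders sum to 1 (valence 2) → 1 H
  atom 7: aromatic c, 3 neighbours → 0 H
  atom 8: C, bond orders sum to 4 (valence 4) → 0 H
  atom 9: C, bond orders sum to 1 (valence 4) → 3 H
  atom 10: O, bond orders sum to 2 (valence 2) → 0 H
  atom 11: aromatic c, 3 neighbours → 0 H
  atom 12: C, bond orders sum to 1 (valence 4) → 3 H
  atom 13: aromatic c, 3 neighbours → 0 H
  atom 14: C, bond orders sum to 4 (valence 4) → 0 H
  atom 15: N, bond orders sum to 3 (valence 3) → 0 H
Totals → C:10, H:7, Cl:1, F:1, N:1, O:2.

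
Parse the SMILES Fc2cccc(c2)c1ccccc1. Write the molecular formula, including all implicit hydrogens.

Walk through each heavy atom and fill implicit hydrogens from standard valence (C 4, N 3, O 2, S 2, halogen 1); for lowercase aromatic atoms, an aromatic c carries 1 H when it has two neighbours and 0 H with three, and aromatic n carries 0 H:
  atom 1: F (halogen, monovalent) → 0 H
  atom 2: aromatic c, 3 neighbours → 0 H
  atom 3: aromatic c, 2 neighbours → 1 H
  atom 4: aromatic c, 2 neighbours → 1 H
  atom 5: aromatic c, 2 neighbours → 1 H
  atom 6: aromatic c, 3 neighbours → 0 H
  atom 7: aromatic c, 2 neighbours → 1 H
  atom 8: aromatic c, 3 neighbours → 0 H
  atom 9: aromatic c, 2 neighbours → 1 H
  atom 10: aromatic c, 2 neighbours → 1 H
  atom 11: aromatic c, 2 neighbours → 1 H
  atom 12: aromatic c, 2 neighbours → 1 H
  atom 13: aromatic c, 2 neighbours → 1 H
Totals → C:12, H:9, F:1.
In Hill order: C12H9F.

C12H9F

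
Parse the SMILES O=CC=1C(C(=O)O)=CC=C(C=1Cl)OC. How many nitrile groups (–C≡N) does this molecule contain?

Scan the SMILES for the nitrile motif — none present.
Groups that are present: 1 aldehyde, 1 carboxylic acid, 1 ether.

0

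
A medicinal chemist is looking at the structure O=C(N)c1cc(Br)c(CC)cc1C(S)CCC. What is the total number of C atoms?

13

Count every carbon token in the SMILES (each C, including those in ring-closure positions and inside branches).
Carbon count: 13.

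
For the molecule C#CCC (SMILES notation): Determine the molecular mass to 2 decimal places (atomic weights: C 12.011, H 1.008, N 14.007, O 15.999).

First, the molecular formula is C4H6 (counting implicit H from valence).
  C: 4 × 12.011 = 48.044
  H: 6 × 1.008 = 6.048
Sum: 4×12.011 + 6×1.008 = 54.092 → 54.09 g/mol.

54.09 g/mol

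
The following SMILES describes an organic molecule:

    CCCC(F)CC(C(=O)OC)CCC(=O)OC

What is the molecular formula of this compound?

C12H21FO4

Walk through each heavy atom and fill implicit hydrogens from standard valence (C 4, N 3, O 2, S 2, halogen 1):
  atom 1: C, bond orders sum to 1 (valence 4) → 3 H
  atom 2: C, bond orders sum to 2 (valence 4) → 2 H
  atom 3: C, bond orders sum to 2 (valence 4) → 2 H
  atom 4: C, bond orders sum to 3 (valence 4) → 1 H
  atom 5: F (halogen, monovalent) → 0 H
  atom 6: C, bond orders sum to 2 (valence 4) → 2 H
  atom 7: C, bond orders sum to 3 (valence 4) → 1 H
  atom 8: C, bond orders sum to 4 (valence 4) → 0 H
  atom 9: O, bond orders sum to 2 (valence 2) → 0 H
  atom 10: O, bond orders sum to 2 (valence 2) → 0 H
  atom 11: C, bond orders sum to 1 (valence 4) → 3 H
  atom 12: C, bond orders sum to 2 (valence 4) → 2 H
  atom 13: C, bond orders sum to 2 (valence 4) → 2 H
  atom 14: C, bond orders sum to 4 (valence 4) → 0 H
  atom 15: O, bond orders sum to 2 (valence 2) → 0 H
  atom 16: O, bond orders sum to 2 (valence 2) → 0 H
  atom 17: C, bond orders sum to 1 (valence 4) → 3 H
Totals → C:12, H:21, F:1, O:4.
In Hill order: C12H21FO4.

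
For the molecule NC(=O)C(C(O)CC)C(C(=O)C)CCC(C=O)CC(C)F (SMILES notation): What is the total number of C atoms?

15

Count every carbon token in the SMILES (each C, including those in ring-closure positions and inside branches).
Carbon count: 15.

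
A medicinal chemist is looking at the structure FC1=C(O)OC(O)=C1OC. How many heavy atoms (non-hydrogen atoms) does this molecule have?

Every atom symbol written in the SMILES (organic subset) is one heavy atom; implicit H are not written.
Heavy atoms by element → C:5, F:1, O:4.
Total: 10.

10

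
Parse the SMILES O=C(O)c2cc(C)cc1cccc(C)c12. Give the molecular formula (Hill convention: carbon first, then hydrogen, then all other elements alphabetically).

C13H12O2

Walk through each heavy atom and fill implicit hydrogens from standard valence (C 4, N 3, O 2, S 2, halogen 1); for lowercase aromatic atoms, an aromatic c carries 1 H when it has two neighbours and 0 H with three, and aromatic n carries 0 H:
  atom 1: O, bond orders sum to 2 (valence 2) → 0 H
  atom 2: C, bond orders sum to 4 (valence 4) → 0 H
  atom 3: O, bond orders sum to 1 (valence 2) → 1 H
  atom 4: aromatic c, 3 neighbours → 0 H
  atom 5: aromatic c, 2 neighbours → 1 H
  atom 6: aromatic c, 3 neighbours → 0 H
  atom 7: C, bond orders sum to 1 (valence 4) → 3 H
  atom 8: aromatic c, 2 neighbours → 1 H
  atom 9: aromatic c, 3 neighbours → 0 H
  atom 10: aromatic c, 2 neighbours → 1 H
  atom 11: aromatic c, 2 neighbours → 1 H
  atom 12: aromatic c, 2 neighbours → 1 H
  atom 13: aromatic c, 3 neighbours → 0 H
  atom 14: C, bond orders sum to 1 (valence 4) → 3 H
  atom 15: aromatic c, 3 neighbours → 0 H
Totals → C:13, H:12, O:2.
In Hill order: C13H12O2.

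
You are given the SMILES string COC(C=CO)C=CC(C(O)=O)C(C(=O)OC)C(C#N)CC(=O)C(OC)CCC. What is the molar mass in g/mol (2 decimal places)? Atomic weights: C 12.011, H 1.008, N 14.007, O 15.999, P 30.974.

First, the molecular formula is C20H29NO8 (counting implicit H from valence).
  C: 20 × 12.011 = 240.220
  H: 29 × 1.008 = 29.232
  N: 1 × 14.007 = 14.007
  O: 8 × 15.999 = 127.992
Sum: 20×12.011 + 29×1.008 + 1×14.007 + 8×15.999 = 411.451 → 411.45 g/mol.

411.45 g/mol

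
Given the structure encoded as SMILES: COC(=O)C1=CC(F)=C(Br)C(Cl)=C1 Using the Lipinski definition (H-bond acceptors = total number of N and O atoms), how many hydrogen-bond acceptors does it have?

N atoms: 0; O atoms: 2.
Lipinski HBA = 0 + 2 = 2.

2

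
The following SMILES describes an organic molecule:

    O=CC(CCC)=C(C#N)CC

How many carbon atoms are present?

Count every carbon token in the SMILES (each C, including those in ring-closure positions and inside branches).
Carbon count: 9.

9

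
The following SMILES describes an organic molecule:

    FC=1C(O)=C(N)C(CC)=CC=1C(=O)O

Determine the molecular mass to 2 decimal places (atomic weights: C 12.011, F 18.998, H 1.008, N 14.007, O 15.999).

First, the molecular formula is C9H10FNO3 (counting implicit H from valence).
  C: 9 × 12.011 = 108.099
  F: 1 × 18.998 = 18.998
  H: 10 × 1.008 = 10.080
  N: 1 × 14.007 = 14.007
  O: 3 × 15.999 = 47.997
Sum: 9×12.011 + 1×18.998 + 10×1.008 + 1×14.007 + 3×15.999 = 199.181 → 199.18 g/mol.

199.18 g/mol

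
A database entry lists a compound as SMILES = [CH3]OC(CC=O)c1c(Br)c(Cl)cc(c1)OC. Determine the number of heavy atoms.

Every atom symbol written in the SMILES (organic subset) is one heavy atom; implicit H are not written.
Heavy atoms by element → Br:1, C:11, Cl:1, O:3.
Total: 16.

16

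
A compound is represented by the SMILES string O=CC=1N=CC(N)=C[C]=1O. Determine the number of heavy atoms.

Every atom symbol written in the SMILES (organic subset) is one heavy atom; implicit H are not written.
Heavy atoms by element → C:6, N:2, O:2.
Total: 10.

10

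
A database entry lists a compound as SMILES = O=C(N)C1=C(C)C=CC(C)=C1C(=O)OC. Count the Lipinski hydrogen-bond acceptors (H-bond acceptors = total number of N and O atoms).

N atoms: 1; O atoms: 3.
Lipinski HBA = 1 + 3 = 4.

4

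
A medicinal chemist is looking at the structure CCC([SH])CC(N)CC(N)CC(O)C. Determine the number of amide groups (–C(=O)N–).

0

Scan the SMILES for the amide motif — none present.
Groups that are present: 1 hydroxyl, 2 primary amine, 1 thiol.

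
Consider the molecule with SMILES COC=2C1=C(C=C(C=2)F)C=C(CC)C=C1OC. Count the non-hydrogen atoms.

Every atom symbol written in the SMILES (organic subset) is one heavy atom; implicit H are not written.
Heavy atoms by element → C:14, F:1, O:2.
Total: 17.

17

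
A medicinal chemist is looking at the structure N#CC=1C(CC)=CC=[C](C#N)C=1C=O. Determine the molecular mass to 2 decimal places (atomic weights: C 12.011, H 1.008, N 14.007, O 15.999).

184.20 g/mol

First, the molecular formula is C11H8N2O (counting implicit H from valence).
  C: 11 × 12.011 = 132.121
  H: 8 × 1.008 = 8.064
  N: 2 × 14.007 = 28.014
  O: 1 × 15.999 = 15.999
Sum: 11×12.011 + 8×1.008 + 2×14.007 + 1×15.999 = 184.198 → 184.20 g/mol.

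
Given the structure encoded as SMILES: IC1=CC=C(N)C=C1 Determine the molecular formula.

Walk through each heavy atom and fill implicit hydrogens from standard valence (C 4, N 3, O 2, S 2, halogen 1):
  atom 1: I (halogen, monovalent) → 0 H
  atom 2: C, bond orders sum to 4 (valence 4) → 0 H
  atom 3: C, bond orders sum to 3 (valence 4) → 1 H
  atom 4: C, bond orders sum to 3 (valence 4) → 1 H
  atom 5: C, bond orders sum to 4 (valence 4) → 0 H
  atom 6: N, bond orders sum to 1 (valence 3) → 2 H
  atom 7: C, bond orders sum to 3 (valence 4) → 1 H
  atom 8: C, bond orders sum to 3 (valence 4) → 1 H
Totals → C:6, H:6, I:1, N:1.
In Hill order: C6H6IN.

C6H6IN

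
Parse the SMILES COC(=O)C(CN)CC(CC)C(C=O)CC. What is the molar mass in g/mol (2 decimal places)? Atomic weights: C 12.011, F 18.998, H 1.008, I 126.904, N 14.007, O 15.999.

229.32 g/mol

First, the molecular formula is C12H23NO3 (counting implicit H from valence).
  C: 12 × 12.011 = 144.132
  H: 23 × 1.008 = 23.184
  N: 1 × 14.007 = 14.007
  O: 3 × 15.999 = 47.997
Sum: 12×12.011 + 23×1.008 + 1×14.007 + 3×15.999 = 229.320 → 229.32 g/mol.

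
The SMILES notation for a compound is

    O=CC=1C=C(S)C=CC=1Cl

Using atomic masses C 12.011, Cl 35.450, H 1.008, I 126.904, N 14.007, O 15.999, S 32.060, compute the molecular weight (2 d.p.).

First, the molecular formula is C7H5ClOS (counting implicit H from valence).
  C: 7 × 12.011 = 84.077
  Cl: 1 × 35.450 = 35.450
  H: 5 × 1.008 = 5.040
  O: 1 × 15.999 = 15.999
  S: 1 × 32.060 = 32.060
Sum: 7×12.011 + 1×35.450 + 5×1.008 + 1×15.999 + 1×32.060 = 172.626 → 172.63 g/mol.

172.63 g/mol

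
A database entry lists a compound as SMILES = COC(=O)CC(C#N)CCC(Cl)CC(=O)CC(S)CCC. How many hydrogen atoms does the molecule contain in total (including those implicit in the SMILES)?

Walk through each heavy atom and fill implicit hydrogens from standard valence (C 4, N 3, O 2, S 2, halogen 1):
  atom 1: C, bond orders sum to 1 (valence 4) → 3 H
  atom 2: O, bond orders sum to 2 (valence 2) → 0 H
  atom 3: C, bond orders sum to 4 (valence 4) → 0 H
  atom 4: O, bond orders sum to 2 (valence 2) → 0 H
  atom 5: C, bond orders sum to 2 (valence 4) → 2 H
  atom 6: C, bond orders sum to 3 (valence 4) → 1 H
  atom 7: C, bond orders sum to 4 (valence 4) → 0 H
  atom 8: N, bond orders sum to 3 (valence 3) → 0 H
  atom 9: C, bond orders sum to 2 (valence 4) → 2 H
  atom 10: C, bond orders sum to 2 (valence 4) → 2 H
  atom 11: C, bond orders sum to 3 (valence 4) → 1 H
  atom 12: Cl (halogen, monovalent) → 0 H
  atom 13: C, bond orders sum to 2 (valence 4) → 2 H
  atom 14: C, bond orders sum to 4 (valence 4) → 0 H
  atom 15: O, bond orders sum to 2 (valence 2) → 0 H
  atom 16: C, bond orders sum to 2 (valence 4) → 2 H
  atom 17: C, bond orders sum to 3 (valence 4) → 1 H
  atom 18: S, bond orders sum to 1 (valence 2) → 1 H
  atom 19: C, bond orders sum to 2 (valence 4) → 2 H
  atom 20: C, bond orders sum to 2 (valence 4) → 2 H
  atom 21: C, bond orders sum to 1 (valence 4) → 3 H
Total hydrogens: 24.

24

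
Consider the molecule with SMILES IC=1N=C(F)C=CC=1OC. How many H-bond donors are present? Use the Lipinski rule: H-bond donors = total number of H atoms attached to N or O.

Donors: find every N or O and count the H atoms it carries.
  atom 3 (N): bond orders sum to 3 → 0 H
  atom 9 (O): bond orders sum to 2 → 0 H
Lipinski HBD = 0.

0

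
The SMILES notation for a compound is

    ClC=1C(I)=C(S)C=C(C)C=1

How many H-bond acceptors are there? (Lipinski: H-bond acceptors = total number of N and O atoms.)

0

N atoms: 0; O atoms: 0.
Lipinski HBA = 0 + 0 = 0.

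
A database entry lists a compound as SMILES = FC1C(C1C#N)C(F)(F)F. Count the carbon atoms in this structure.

5

Count every carbon token in the SMILES (each C, including those in ring-closure positions and inside branches).
Carbon count: 5.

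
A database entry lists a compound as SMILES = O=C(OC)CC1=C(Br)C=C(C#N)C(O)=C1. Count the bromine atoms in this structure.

Scan the SMILES for Br atoms (remember two-letter symbols like Cl and Br are single atoms).
Bromine count: 1.

1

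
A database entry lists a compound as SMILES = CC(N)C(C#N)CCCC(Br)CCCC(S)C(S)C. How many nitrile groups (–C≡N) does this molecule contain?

The nitrile motif appears at heavy-atom position 5 in the SMILES.
Other groups present: 1 primary amine, 2 thiol.
Nitrile count: 1.

1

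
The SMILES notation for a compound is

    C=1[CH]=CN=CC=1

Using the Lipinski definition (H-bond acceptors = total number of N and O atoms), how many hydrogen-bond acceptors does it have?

N atoms: 1; O atoms: 0.
Lipinski HBA = 1 + 0 = 1.

1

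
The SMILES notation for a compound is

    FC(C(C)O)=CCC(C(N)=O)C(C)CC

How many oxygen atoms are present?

Scan the SMILES for O atoms (remember two-letter symbols like Cl and Br are single atoms).
Oxygen count: 2.

2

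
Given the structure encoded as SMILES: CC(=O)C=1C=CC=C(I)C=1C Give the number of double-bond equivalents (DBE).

5

Degree of unsaturation = (number of rings) + (number of π bonds).
Ring closures in the SMILES: 1.
π bonds: 4 double bonds (each 1 DoU) → 4 DoU from unsaturation.
Total DoU = 1 + 4 = 5.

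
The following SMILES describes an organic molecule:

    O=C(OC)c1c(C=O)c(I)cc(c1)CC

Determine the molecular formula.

Walk through each heavy atom and fill implicit hydrogens from standard valence (C 4, N 3, O 2, S 2, halogen 1); for lowercase aromatic atoms, an aromatic c carries 1 H when it has two neighbours and 0 H with three, and aromatic n carries 0 H:
  atom 1: O, bond orders sum to 2 (valence 2) → 0 H
  atom 2: C, bond orders sum to 4 (valence 4) → 0 H
  atom 3: O, bond orders sum to 2 (valence 2) → 0 H
  atom 4: C, bond orders sum to 1 (valence 4) → 3 H
  atom 5: aromatic c, 3 neighbours → 0 H
  atom 6: aromatic c, 3 neighbours → 0 H
  atom 7: C, bond orders sum to 3 (valence 4) → 1 H
  atom 8: O, bond orders sum to 2 (valence 2) → 0 H
  atom 9: aromatic c, 3 neighbours → 0 H
  atom 10: I (halogen, monovalent) → 0 H
  atom 11: aromatic c, 2 neighbours → 1 H
  atom 12: aromatic c, 3 neighbours → 0 H
  atom 13: aromatic c, 2 neighbours → 1 H
  atom 14: C, bond orders sum to 2 (valence 4) → 2 H
  atom 15: C, bond orders sum to 1 (valence 4) → 3 H
Totals → C:11, H:11, I:1, O:3.

C11H11IO3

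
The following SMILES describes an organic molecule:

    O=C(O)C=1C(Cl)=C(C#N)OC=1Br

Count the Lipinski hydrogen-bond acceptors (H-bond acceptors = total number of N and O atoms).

N atoms: 1; O atoms: 3.
Lipinski HBA = 1 + 3 = 4.

4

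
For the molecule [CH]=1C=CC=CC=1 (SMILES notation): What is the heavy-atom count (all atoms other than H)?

Every atom symbol written in the SMILES (organic subset) is one heavy atom; implicit H are not written.
Heavy atoms by element → C:6.
Total: 6.

6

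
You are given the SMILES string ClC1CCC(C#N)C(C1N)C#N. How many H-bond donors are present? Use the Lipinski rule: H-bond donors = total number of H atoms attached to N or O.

2

Donors: find every N or O and count the H atoms it carries.
  atom 7 (N): bond orders sum to 3 → 0 H
  atom 10 (N): bond orders sum to 1 → 2 H
  atom 12 (N): bond orders sum to 3 → 0 H
Lipinski HBD = 2.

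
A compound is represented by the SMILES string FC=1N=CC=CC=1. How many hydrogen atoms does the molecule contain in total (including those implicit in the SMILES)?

4

Walk through each heavy atom and fill implicit hydrogens from standard valence (C 4, N 3, O 2, S 2, halogen 1):
  atom 1: F (halogen, monovalent) → 0 H
  atom 2: C, bond orders sum to 4 (valence 4) → 0 H
  atom 3: N, bond orders sum to 3 (valence 3) → 0 H
  atom 4: C, bond orders sum to 3 (valence 4) → 1 H
  atom 5: C, bond orders sum to 3 (valence 4) → 1 H
  atom 6: C, bond orders sum to 3 (valence 4) → 1 H
  atom 7: C, bond orders sum to 3 (valence 4) → 1 H
Total hydrogens: 4.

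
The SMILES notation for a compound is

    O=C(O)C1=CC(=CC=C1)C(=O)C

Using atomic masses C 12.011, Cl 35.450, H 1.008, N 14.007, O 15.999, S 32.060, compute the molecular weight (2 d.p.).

164.16 g/mol

First, the molecular formula is C9H8O3 (counting implicit H from valence).
  C: 9 × 12.011 = 108.099
  H: 8 × 1.008 = 8.064
  O: 3 × 15.999 = 47.997
Sum: 9×12.011 + 8×1.008 + 3×15.999 = 164.160 → 164.16 g/mol.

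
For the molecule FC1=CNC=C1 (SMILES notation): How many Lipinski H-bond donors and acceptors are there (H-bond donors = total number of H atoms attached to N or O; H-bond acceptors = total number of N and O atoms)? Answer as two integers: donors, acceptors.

1, 1

Donors: find every N or O and count the H atoms it carries.
  atom 4 (N): bond orders sum to 2 → 1 H
Lipinski HBD = 1.
Acceptors: N atoms = 1, O atoms = 0 → HBA = 1.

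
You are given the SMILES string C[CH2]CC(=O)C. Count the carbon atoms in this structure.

5

Count every carbon token in the SMILES (each C, including those in ring-closure positions and inside branches).
Carbon count: 5.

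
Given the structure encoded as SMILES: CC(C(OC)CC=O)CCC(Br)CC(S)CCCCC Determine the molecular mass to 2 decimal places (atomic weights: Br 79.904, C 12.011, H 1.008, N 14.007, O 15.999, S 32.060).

367.39 g/mol

First, the molecular formula is C16H31BrO2S (counting implicit H from valence).
  Br: 1 × 79.904 = 79.904
  C: 16 × 12.011 = 192.176
  H: 31 × 1.008 = 31.248
  O: 2 × 15.999 = 31.998
  S: 1 × 32.060 = 32.060
Sum: 1×79.904 + 16×12.011 + 31×1.008 + 2×15.999 + 1×32.060 = 367.386 → 367.39 g/mol.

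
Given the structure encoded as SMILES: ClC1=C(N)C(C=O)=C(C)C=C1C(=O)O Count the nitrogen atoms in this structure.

1

Scan the SMILES for N atoms (remember two-letter symbols like Cl and Br are single atoms).
Nitrogen count: 1.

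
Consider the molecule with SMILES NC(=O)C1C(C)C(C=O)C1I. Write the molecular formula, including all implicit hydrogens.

Walk through each heavy atom and fill implicit hydrogens from standard valence (C 4, N 3, O 2, S 2, halogen 1):
  atom 1: N, bond orders sum to 1 (valence 3) → 2 H
  atom 2: C, bond orders sum to 4 (valence 4) → 0 H
  atom 3: O, bond orders sum to 2 (valence 2) → 0 H
  atom 4: C, bond orders sum to 3 (valence 4) → 1 H
  atom 5: C, bond orders sum to 3 (valence 4) → 1 H
  atom 6: C, bond orders sum to 1 (valence 4) → 3 H
  atom 7: C, bond orders sum to 3 (valence 4) → 1 H
  atom 8: C, bond orders sum to 3 (valence 4) → 1 H
  atom 9: O, bond orders sum to 2 (valence 2) → 0 H
  atom 10: C, bond orders sum to 3 (valence 4) → 1 H
  atom 11: I (halogen, monovalent) → 0 H
Totals → C:7, H:10, I:1, N:1, O:2.

C7H10INO2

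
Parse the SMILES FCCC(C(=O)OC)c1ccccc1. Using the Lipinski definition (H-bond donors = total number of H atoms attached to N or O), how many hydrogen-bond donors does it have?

Donors: find every N or O and count the H atoms it carries.
  atom 6 (O): bond orders sum to 2 → 0 H
  atom 7 (O): bond orders sum to 2 → 0 H
Lipinski HBD = 0.

0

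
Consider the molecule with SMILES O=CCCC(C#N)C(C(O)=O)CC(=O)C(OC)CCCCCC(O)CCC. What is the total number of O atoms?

6

Scan the SMILES for O atoms (remember two-letter symbols like Cl and Br are single atoms).
Oxygen count: 6.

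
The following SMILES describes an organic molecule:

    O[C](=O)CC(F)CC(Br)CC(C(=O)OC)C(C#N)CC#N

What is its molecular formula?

C13H16BrFN2O4

Walk through each heavy atom and fill implicit hydrogens from standard valence (C 4, N 3, O 2, S 2, halogen 1):
  atom 1: O, bond orders sum to 1 (valence 2) → 1 H
  atom 2: C with explicit H count 0
  atom 3: O, bond orders sum to 2 (valence 2) → 0 H
  atom 4: C, bond orders sum to 2 (valence 4) → 2 H
  atom 5: C, bond orders sum to 3 (valence 4) → 1 H
  atom 6: F (halogen, monovalent) → 0 H
  atom 7: C, bond orders sum to 2 (valence 4) → 2 H
  atom 8: C, bond orders sum to 3 (valence 4) → 1 H
  atom 9: Br (halogen, monovalent) → 0 H
  atom 10: C, bond orders sum to 2 (valence 4) → 2 H
  atom 11: C, bond orders sum to 3 (valence 4) → 1 H
  atom 12: C, bond orders sum to 4 (valence 4) → 0 H
  atom 13: O, bond orders sum to 2 (valence 2) → 0 H
  atom 14: O, bond orders sum to 2 (valence 2) → 0 H
  atom 15: C, bond orders sum to 1 (valence 4) → 3 H
  atom 16: C, bond orders sum to 3 (valence 4) → 1 H
  atom 17: C, bond orders sum to 4 (valence 4) → 0 H
  atom 18: N, bond orders sum to 3 (valence 3) → 0 H
  atom 19: C, bond orders sum to 2 (valence 4) → 2 H
  atom 20: C, bond orders sum to 4 (valence 4) → 0 H
  atom 21: N, bond orders sum to 3 (valence 3) → 0 H
Totals → C:13, H:16, Br:1, F:1, N:2, O:4.
In Hill order: C13H16BrFN2O4.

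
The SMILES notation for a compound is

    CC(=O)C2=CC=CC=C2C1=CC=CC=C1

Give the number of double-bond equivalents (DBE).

Degree of unsaturation = (number of rings) + (number of π bonds).
Ring closures in the SMILES: 2.
π bonds: 7 double bonds (each 1 DoU) → 7 DoU from unsaturation.
Total DoU = 2 + 7 = 9.

9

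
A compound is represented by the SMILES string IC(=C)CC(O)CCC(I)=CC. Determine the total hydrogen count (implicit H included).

14

Walk through each heavy atom and fill implicit hydrogens from standard valence (C 4, N 3, O 2, S 2, halogen 1):
  atom 1: I (halogen, monovalent) → 0 H
  atom 2: C, bond orders sum to 4 (valence 4) → 0 H
  atom 3: C, bond orders sum to 2 (valence 4) → 2 H
  atom 4: C, bond orders sum to 2 (valence 4) → 2 H
  atom 5: C, bond orders sum to 3 (valence 4) → 1 H
  atom 6: O, bond orders sum to 1 (valence 2) → 1 H
  atom 7: C, bond orders sum to 2 (valence 4) → 2 H
  atom 8: C, bond orders sum to 2 (valence 4) → 2 H
  atom 9: C, bond orders sum to 4 (valence 4) → 0 H
  atom 10: I (halogen, monovalent) → 0 H
  atom 11: C, bond orders sum to 3 (valence 4) → 1 H
  atom 12: C, bond orders sum to 1 (valence 4) → 3 H
Total hydrogens: 14.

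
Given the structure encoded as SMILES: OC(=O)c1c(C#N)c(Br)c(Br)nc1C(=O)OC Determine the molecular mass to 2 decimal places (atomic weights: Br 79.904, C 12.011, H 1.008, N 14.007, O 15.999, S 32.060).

First, the molecular formula is C9H4Br2N2O4 (counting implicit H from valence).
  Br: 2 × 79.904 = 159.808
  C: 9 × 12.011 = 108.099
  H: 4 × 1.008 = 4.032
  N: 2 × 14.007 = 28.014
  O: 4 × 15.999 = 63.996
Sum: 2×79.904 + 9×12.011 + 4×1.008 + 2×14.007 + 4×15.999 = 363.949 → 363.95 g/mol.

363.95 g/mol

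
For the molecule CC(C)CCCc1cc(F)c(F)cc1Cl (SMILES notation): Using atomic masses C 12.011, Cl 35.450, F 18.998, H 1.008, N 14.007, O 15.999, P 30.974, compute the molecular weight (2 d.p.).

First, the molecular formula is C12H15ClF2 (counting implicit H from valence).
  C: 12 × 12.011 = 144.132
  Cl: 1 × 35.450 = 35.450
  F: 2 × 18.998 = 37.996
  H: 15 × 1.008 = 15.120
Sum: 12×12.011 + 1×35.450 + 2×18.998 + 15×1.008 = 232.698 → 232.70 g/mol.

232.70 g/mol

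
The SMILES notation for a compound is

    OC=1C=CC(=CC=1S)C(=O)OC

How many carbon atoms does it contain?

Count every carbon token in the SMILES (each C, including those in ring-closure positions and inside branches).
Carbon count: 8.

8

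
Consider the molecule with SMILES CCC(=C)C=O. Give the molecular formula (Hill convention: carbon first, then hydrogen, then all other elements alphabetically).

C5H8O

Walk through each heavy atom and fill implicit hydrogens from standard valence (C 4, N 3, O 2, S 2, halogen 1):
  atom 1: C, bond orders sum to 1 (valence 4) → 3 H
  atom 2: C, bond orders sum to 2 (valence 4) → 2 H
  atom 3: C, bond orders sum to 4 (valence 4) → 0 H
  atom 4: C, bond orders sum to 2 (valence 4) → 2 H
  atom 5: C, bond orders sum to 3 (valence 4) → 1 H
  atom 6: O, bond orders sum to 2 (valence 2) → 0 H
Totals → C:5, H:8, O:1.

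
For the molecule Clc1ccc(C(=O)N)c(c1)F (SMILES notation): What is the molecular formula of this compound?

C7H5ClFNO

Walk through each heavy atom and fill implicit hydrogens from standard valence (C 4, N 3, O 2, S 2, halogen 1); for lowercase aromatic atoms, an aromatic c carries 1 H when it has two neighbours and 0 H with three, and aromatic n carries 0 H:
  atom 1: Cl (halogen, monovalent) → 0 H
  atom 2: aromatic c, 3 neighbours → 0 H
  atom 3: aromatic c, 2 neighbours → 1 H
  atom 4: aromatic c, 2 neighbours → 1 H
  atom 5: aromatic c, 3 neighbours → 0 H
  atom 6: C, bond orders sum to 4 (valence 4) → 0 H
  atom 7: O, bond orders sum to 2 (valence 2) → 0 H
  atom 8: N, bond orders sum to 1 (valence 3) → 2 H
  atom 9: aromatic c, 3 neighbours → 0 H
  atom 10: aromatic c, 2 neighbours → 1 H
  atom 11: F (halogen, monovalent) → 0 H
Totals → C:7, H:5, Cl:1, F:1, N:1, O:1.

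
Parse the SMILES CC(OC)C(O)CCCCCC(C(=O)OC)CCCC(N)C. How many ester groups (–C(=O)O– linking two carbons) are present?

The ester motif appears at heavy-atom position 13 in the SMILES.
Other groups present: 1 ether, 1 hydroxyl, 1 primary amine.
Ester count: 1.

1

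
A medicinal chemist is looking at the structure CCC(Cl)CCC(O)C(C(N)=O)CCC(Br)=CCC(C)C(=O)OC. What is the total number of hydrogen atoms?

29

Walk through each heavy atom and fill implicit hydrogens from standard valence (C 4, N 3, O 2, S 2, halogen 1):
  atom 1: C, bond orders sum to 1 (valence 4) → 3 H
  atom 2: C, bond orders sum to 2 (valence 4) → 2 H
  atom 3: C, bond orders sum to 3 (valence 4) → 1 H
  atom 4: Cl (halogen, monovalent) → 0 H
  atom 5: C, bond orders sum to 2 (valence 4) → 2 H
  atom 6: C, bond orders sum to 2 (valence 4) → 2 H
  atom 7: C, bond orders sum to 3 (valence 4) → 1 H
  atom 8: O, bond orders sum to 1 (valence 2) → 1 H
  atom 9: C, bond orders sum to 3 (valence 4) → 1 H
  atom 10: C, bond orders sum to 4 (valence 4) → 0 H
  atom 11: N, bond orders sum to 1 (valence 3) → 2 H
  atom 12: O, bond orders sum to 2 (valence 2) → 0 H
  atom 13: C, bond orders sum to 2 (valence 4) → 2 H
  atom 14: C, bond orders sum to 2 (valence 4) → 2 H
  atom 15: C, bond orders sum to 4 (valence 4) → 0 H
  atom 16: Br (halogen, monovalent) → 0 H
  atom 17: C, bond orders sum to 3 (valence 4) → 1 H
  atom 18: C, bond orders sum to 2 (valence 4) → 2 H
  atom 19: C, bond orders sum to 3 (valence 4) → 1 H
  atom 20: C, bond orders sum to 1 (valence 4) → 3 H
  atom 21: C, bond orders sum to 4 (valence 4) → 0 H
  atom 22: O, bond orders sum to 2 (valence 2) → 0 H
  atom 23: O, bond orders sum to 2 (valence 2) → 0 H
  atom 24: C, bond orders sum to 1 (valence 4) → 3 H
Total hydrogens: 29.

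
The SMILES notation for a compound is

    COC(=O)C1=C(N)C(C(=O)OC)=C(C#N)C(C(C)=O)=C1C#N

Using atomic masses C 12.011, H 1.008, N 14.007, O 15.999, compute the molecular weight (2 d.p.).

First, the molecular formula is C14H11N3O5 (counting implicit H from valence).
  C: 14 × 12.011 = 168.154
  H: 11 × 1.008 = 11.088
  N: 3 × 14.007 = 42.021
  O: 5 × 15.999 = 79.995
Sum: 14×12.011 + 11×1.008 + 3×14.007 + 5×15.999 = 301.258 → 301.26 g/mol.

301.26 g/mol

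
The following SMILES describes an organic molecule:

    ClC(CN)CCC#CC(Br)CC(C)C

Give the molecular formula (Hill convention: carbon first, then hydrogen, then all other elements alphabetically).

C11H19BrClN

Walk through each heavy atom and fill implicit hydrogens from standard valence (C 4, N 3, O 2, S 2, halogen 1):
  atom 1: Cl (halogen, monovalent) → 0 H
  atom 2: C, bond orders sum to 3 (valence 4) → 1 H
  atom 3: C, bond orders sum to 2 (valence 4) → 2 H
  atom 4: N, bond orders sum to 1 (valence 3) → 2 H
  atom 5: C, bond orders sum to 2 (valence 4) → 2 H
  atom 6: C, bond orders sum to 2 (valence 4) → 2 H
  atom 7: C, bond orders sum to 4 (valence 4) → 0 H
  atom 8: C, bond orders sum to 4 (valence 4) → 0 H
  atom 9: C, bond orders sum to 3 (valence 4) → 1 H
  atom 10: Br (halogen, monovalent) → 0 H
  atom 11: C, bond orders sum to 2 (valence 4) → 2 H
  atom 12: C, bond orders sum to 3 (valence 4) → 1 H
  atom 13: C, bond orders sum to 1 (valence 4) → 3 H
  atom 14: C, bond orders sum to 1 (valence 4) → 3 H
Totals → C:11, H:19, Br:1, Cl:1, N:1.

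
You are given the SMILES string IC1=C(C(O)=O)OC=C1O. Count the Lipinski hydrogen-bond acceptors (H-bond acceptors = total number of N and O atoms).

4

N atoms: 0; O atoms: 4.
Lipinski HBA = 0 + 4 = 4.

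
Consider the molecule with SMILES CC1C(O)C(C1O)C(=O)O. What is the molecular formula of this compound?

Walk through each heavy atom and fill implicit hydrogens from standard valence (C 4, N 3, O 2, S 2, halogen 1):
  atom 1: C, bond orders sum to 1 (valence 4) → 3 H
  atom 2: C, bond orders sum to 3 (valence 4) → 1 H
  atom 3: C, bond orders sum to 3 (valence 4) → 1 H
  atom 4: O, bond orders sum to 1 (valence 2) → 1 H
  atom 5: C, bond orders sum to 3 (valence 4) → 1 H
  atom 6: C, bond orders sum to 3 (valence 4) → 1 H
  atom 7: O, bond orders sum to 1 (valence 2) → 1 H
  atom 8: C, bond orders sum to 4 (valence 4) → 0 H
  atom 9: O, bond orders sum to 2 (valence 2) → 0 H
  atom 10: O, bond orders sum to 1 (valence 2) → 1 H
Totals → C:6, H:10, O:4.

C6H10O4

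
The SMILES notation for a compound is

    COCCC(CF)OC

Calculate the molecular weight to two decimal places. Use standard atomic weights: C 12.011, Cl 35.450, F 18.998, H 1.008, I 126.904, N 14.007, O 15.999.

First, the molecular formula is C6H13FO2 (counting implicit H from valence).
  C: 6 × 12.011 = 72.066
  F: 1 × 18.998 = 18.998
  H: 13 × 1.008 = 13.104
  O: 2 × 15.999 = 31.998
Sum: 6×12.011 + 1×18.998 + 13×1.008 + 2×15.999 = 136.166 → 136.17 g/mol.

136.17 g/mol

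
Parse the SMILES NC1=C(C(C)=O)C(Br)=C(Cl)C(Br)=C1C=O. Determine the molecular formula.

Walk through each heavy atom and fill implicit hydrogens from standard valence (C 4, N 3, O 2, S 2, halogen 1):
  atom 1: N, bond orders sum to 1 (valence 3) → 2 H
  atom 2: C, bond orders sum to 4 (valence 4) → 0 H
  atom 3: C, bond orders sum to 4 (valence 4) → 0 H
  atom 4: C, bond orders sum to 4 (valence 4) → 0 H
  atom 5: C, bond orders sum to 1 (valence 4) → 3 H
  atom 6: O, bond orders sum to 2 (valence 2) → 0 H
  atom 7: C, bond orders sum to 4 (valence 4) → 0 H
  atom 8: Br (halogen, monovalent) → 0 H
  atom 9: C, bond orders sum to 4 (valence 4) → 0 H
  atom 10: Cl (halogen, monovalent) → 0 H
  atom 11: C, bond orders sum to 4 (valence 4) → 0 H
  atom 12: Br (halogen, monovalent) → 0 H
  atom 13: C, bond orders sum to 4 (valence 4) → 0 H
  atom 14: C, bond orders sum to 3 (valence 4) → 1 H
  atom 15: O, bond orders sum to 2 (valence 2) → 0 H
Totals → C:9, H:6, Br:2, Cl:1, N:1, O:2.
In Hill order: C9H6Br2ClNO2.

C9H6Br2ClNO2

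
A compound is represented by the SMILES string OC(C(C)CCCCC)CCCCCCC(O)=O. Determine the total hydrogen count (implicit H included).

30

Walk through each heavy atom and fill implicit hydrogens from standard valence (C 4, N 3, O 2, S 2, halogen 1):
  atom 1: O, bond orders sum to 1 (valence 2) → 1 H
  atom 2: C, bond orders sum to 3 (valence 4) → 1 H
  atom 3: C, bond orders sum to 3 (valence 4) → 1 H
  atom 4: C, bond orders sum to 1 (valence 4) → 3 H
  atom 5: C, bond orders sum to 2 (valence 4) → 2 H
  atom 6: C, bond orders sum to 2 (valence 4) → 2 H
  atom 7: C, bond orders sum to 2 (valence 4) → 2 H
  atom 8: C, bond orders sum to 2 (valence 4) → 2 H
  atom 9: C, bond orders sum to 1 (valence 4) → 3 H
  atom 10: C, bond orders sum to 2 (valence 4) → 2 H
  atom 11: C, bond orders sum to 2 (valence 4) → 2 H
  atom 12: C, bond orders sum to 2 (valence 4) → 2 H
  atom 13: C, bond orders sum to 2 (valence 4) → 2 H
  atom 14: C, bond orders sum to 2 (valence 4) → 2 H
  atom 15: C, bond orders sum to 2 (valence 4) → 2 H
  atom 16: C, bond orders sum to 4 (valence 4) → 0 H
  atom 17: O, bond orders sum to 1 (valence 2) → 1 H
  atom 18: O, bond orders sum to 2 (valence 2) → 0 H
Total hydrogens: 30.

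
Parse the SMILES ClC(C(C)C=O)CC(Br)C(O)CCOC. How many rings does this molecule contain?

0

In SMILES, each pair of matching ring-closure digits denotes one ring-closing bond; the number of such bonds equals the number of independent rings.
Ring-closure bonds here: 0.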